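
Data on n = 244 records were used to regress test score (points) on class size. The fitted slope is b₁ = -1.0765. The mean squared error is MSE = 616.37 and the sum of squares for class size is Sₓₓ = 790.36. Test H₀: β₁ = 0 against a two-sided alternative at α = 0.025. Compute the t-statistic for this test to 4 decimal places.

t = -1.2190

SE(b₁) = √(MSE/Sₓₓ) = √(616.37/790.36) = 0.883097.
t = -1.0765 / 0.883097 = -1.2190.
df = n − 2 = 242.
Two-sided p ≈ 0.2240, which is ≥ 0.025, so fail to reject H₀.
The data do not give significant evidence of an association between class size and test score.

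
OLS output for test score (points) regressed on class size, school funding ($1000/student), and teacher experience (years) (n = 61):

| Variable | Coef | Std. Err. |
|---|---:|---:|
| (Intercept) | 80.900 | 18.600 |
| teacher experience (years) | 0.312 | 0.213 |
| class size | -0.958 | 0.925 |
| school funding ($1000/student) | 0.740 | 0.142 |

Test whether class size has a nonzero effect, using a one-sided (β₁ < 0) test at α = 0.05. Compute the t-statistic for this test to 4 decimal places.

t = -1.0357

Read off: b = -0.958, SE = 0.925 for class size.
H₀: β₁ = 0 vs H₁: β₁ < 0.
t = -0.958 / 0.925 = -1.0357.
df = n − k − 1 = 61 − 3 − 1 = 57.
One-sided p ≈ 0.1524, which is ≥ 0.05, so fail to reject H₀.
The data do not give significant evidence that the true slope on class size is negative, holding the other predictors fixed.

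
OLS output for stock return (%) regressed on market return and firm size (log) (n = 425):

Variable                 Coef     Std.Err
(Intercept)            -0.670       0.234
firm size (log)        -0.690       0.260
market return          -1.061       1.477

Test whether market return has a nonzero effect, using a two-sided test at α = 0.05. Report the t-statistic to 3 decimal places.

Read off: b = -1.061, SE = 1.477 for market return.
H₀: β₁ = 0 vs H₁: β₁ ≠ 0.
t = -1.061 / 1.477 = -0.718.
df = n − k − 1 = 425 − 2 − 1 = 422.
Two-sided p ≈ 0.4729, which is ≥ 0.05, so fail to reject H₀.
The data do not give significant evidence of an association between market return and stock return, after adjusting for the other predictors.

t = -0.718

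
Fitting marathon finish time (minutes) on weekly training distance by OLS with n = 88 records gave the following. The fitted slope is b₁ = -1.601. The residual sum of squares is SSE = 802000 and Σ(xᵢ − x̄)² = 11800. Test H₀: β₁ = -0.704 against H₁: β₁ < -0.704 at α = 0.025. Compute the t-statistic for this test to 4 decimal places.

MSE = SSE/(n − 2) = 802000/86 = 9325.58.
SE(b₁) = √(MSE/Sₓₓ) = √(9325.58/11800) = 0.88899.
t = (-1.601 − (-0.704)) / 0.88899 = -1.0090.
df = n − 2 = 86.
One-sided p ≈ 0.1579, which is ≥ 0.025, so fail to reject H₀.
The data do not give significant evidence that the true slope on weekly training distance is below -0.704 minutes per unit.

t = -1.0090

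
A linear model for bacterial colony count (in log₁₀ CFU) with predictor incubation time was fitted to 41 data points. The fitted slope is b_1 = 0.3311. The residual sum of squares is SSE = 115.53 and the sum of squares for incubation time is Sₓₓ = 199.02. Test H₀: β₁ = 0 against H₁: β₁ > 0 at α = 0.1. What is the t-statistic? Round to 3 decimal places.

t = 2.714

MSE = SSE/(n − 2) = 115.53/39 = 2.96231.
SE(b_1) = √(MSE/Sₓₓ) = √(2.96231/199.02) = 0.122002.
t = 0.3311 / 0.122002 = 2.714.
df = n − 2 = 39.
One-sided p ≈ 0.0049, which is < 0.1, so reject H₀.
There is evidence that the true slope on incubation time is positive.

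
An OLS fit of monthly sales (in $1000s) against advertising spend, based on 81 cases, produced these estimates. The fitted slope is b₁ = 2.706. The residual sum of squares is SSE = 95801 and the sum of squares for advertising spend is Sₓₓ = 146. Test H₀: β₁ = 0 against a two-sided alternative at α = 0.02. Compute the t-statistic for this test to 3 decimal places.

t = 0.939

MSE = SSE/(n − 2) = 95801/79 = 1212.67.
SE(b₁) = √(MSE/Sₓₓ) = √(1212.67/146) = 2.88201.
t = 2.706 / 2.88201 = 0.939.
df = n − 2 = 79.
Two-sided p ≈ 0.3506, which is ≥ 0.02, so fail to reject H₀.
The data do not give significant evidence of an association between advertising spend and monthly sales.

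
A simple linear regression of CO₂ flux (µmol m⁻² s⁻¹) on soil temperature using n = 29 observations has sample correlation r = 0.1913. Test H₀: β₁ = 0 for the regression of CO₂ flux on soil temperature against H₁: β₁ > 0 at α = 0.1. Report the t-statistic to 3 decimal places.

t = 1.013

t = r·√(n − 2)/√(1 − r²) = 0.1913·√27/√0.963404 = 1.013.
df = n − 2 = 27.
One-sided p ≈ 0.1601, which is ≥ 0.1, so fail to reject H₀.
The data do not give significant evidence of a linear association between soil temperature and CO₂ flux.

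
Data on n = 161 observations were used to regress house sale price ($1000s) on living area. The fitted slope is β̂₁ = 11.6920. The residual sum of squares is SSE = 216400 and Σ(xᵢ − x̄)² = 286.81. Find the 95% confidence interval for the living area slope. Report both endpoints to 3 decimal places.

MSE = SSE/(n − 2) = 216400/159 = 1361.01.
SE(β̂₁) = √(MSE/Sₓₓ) = √(1361.01/286.81) = 2.17838.
df = n − 2 = 159.
t* = t_{0.025, 159} = 1.974996.
Margin = t* × SE = 1.974996 × 2.17838 = 4.30229.
CI: 11.6920 ± 4.30229 → (7.390, 15.994).
With 95% confidence, each one-unit increase in living area is associated with a change of between 7.390 and 15.994 $1000s in house sale price.

(7.390, 15.994)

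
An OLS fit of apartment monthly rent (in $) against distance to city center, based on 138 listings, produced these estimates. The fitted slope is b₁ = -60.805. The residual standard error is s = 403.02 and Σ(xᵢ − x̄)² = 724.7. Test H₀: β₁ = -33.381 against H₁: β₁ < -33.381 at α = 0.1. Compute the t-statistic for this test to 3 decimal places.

SE(b₁) = s/√Sₓₓ = 403.02/√724.7 = 14.9709.
t = (-60.805 − (-33.381)) / 14.9709 = -1.832.
df = n − 2 = 136.
One-sided p ≈ 0.0346, which is < 0.1, so reject H₀.
There is evidence that the true slope on distance to city center is below -33.381 $ per unit.

t = -1.832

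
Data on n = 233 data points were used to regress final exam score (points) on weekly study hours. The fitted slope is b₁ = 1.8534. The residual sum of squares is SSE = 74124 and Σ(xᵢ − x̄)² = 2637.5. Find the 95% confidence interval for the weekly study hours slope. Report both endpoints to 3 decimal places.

MSE = SSE/(n − 2) = 74124/231 = 320.883.
SE(b₁) = √(MSE/Sₓₓ) = √(320.883/2637.5) = 0.348801.
df = n − 2 = 231.
t* = t_{0.025, 231} = 1.970287.
Margin = t* × SE = 1.970287 × 0.348801 = 0.68724.
CI: 1.8534 ± 0.68724 → (1.166, 2.541).
With 95% confidence, each one-unit increase in weekly study hours is associated with a change of between 1.166 and 2.541 points in final exam score.

(1.166, 2.541)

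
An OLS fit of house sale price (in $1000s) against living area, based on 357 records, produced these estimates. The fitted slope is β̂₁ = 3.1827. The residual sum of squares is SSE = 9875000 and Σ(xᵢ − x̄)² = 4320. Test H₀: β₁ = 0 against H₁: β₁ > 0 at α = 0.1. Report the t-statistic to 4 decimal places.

MSE = SSE/(n − 2) = 9875000/355 = 27816.9.
SE(β̂₁) = √(MSE/Sₓₓ) = √(27816.9/4320) = 2.53754.
t = 3.1827 / 2.53754 = 1.2542.
df = n − 2 = 355.
One-sided p ≈ 0.1053, which is ≥ 0.1, so fail to reject H₀.
The data do not give significant evidence that the true slope on living area is positive.

t = 1.2542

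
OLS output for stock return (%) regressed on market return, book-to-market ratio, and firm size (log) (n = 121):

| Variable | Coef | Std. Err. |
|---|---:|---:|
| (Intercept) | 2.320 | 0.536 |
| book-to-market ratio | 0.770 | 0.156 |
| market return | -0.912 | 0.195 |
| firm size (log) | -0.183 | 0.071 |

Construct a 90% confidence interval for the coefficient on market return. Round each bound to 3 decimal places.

Read off: b = -0.912, SE = 0.195 for market return.
df = n − k − 1 = 121 − 3 − 1 = 117.
t* = t_{0.05, 117} = 1.657982.
Margin = t* × SE = 1.657982 × 0.195 = 0.32331.
CI: -0.912 ± 0.32331 → (-1.235, -0.589).

(-1.235, -0.589)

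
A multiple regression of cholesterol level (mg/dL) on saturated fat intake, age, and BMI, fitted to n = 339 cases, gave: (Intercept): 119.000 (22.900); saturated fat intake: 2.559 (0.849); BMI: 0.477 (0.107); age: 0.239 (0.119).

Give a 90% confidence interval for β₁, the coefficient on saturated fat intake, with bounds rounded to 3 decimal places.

Read off: b = 2.559, SE = 0.849 for saturated fat intake.
df = n − k − 1 = 339 − 3 − 1 = 335.
t* = t_{0.05, 335} = 1.649415.
Margin = t* × SE = 1.649415 × 0.849 = 1.40035.
CI: 2.559 ± 1.40035 → (1.159, 3.959).

(1.159, 3.959)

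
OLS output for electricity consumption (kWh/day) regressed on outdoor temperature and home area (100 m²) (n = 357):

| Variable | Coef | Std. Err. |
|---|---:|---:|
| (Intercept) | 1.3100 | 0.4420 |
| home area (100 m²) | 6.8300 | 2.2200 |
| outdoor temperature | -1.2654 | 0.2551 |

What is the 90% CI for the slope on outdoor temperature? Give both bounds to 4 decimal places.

Read off: b = -1.2654, SE = 0.2551 for outdoor temperature.
df = n − k − 1 = 357 − 2 − 1 = 354.
t* = t_{0.05, 354} = 1.649169.
Margin = t* × SE = 1.649169 × 0.2551 = 0.420703.
CI: -1.2654 ± 0.420703 → (-1.6861, -0.8447).

(-1.6861, -0.8447)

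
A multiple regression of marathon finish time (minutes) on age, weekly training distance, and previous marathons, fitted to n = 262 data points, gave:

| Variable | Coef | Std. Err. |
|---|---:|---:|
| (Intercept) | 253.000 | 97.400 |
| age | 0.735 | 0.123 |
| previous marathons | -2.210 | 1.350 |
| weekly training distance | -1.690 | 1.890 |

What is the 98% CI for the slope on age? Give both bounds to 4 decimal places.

Read off: b = 0.735, SE = 0.123 for age.
df = n − k − 1 = 262 − 3 − 1 = 258.
t* = t_{0.01, 258} = 2.340888.
Margin = t* × SE = 2.340888 × 0.123 = 0.287929.
CI: 0.735 ± 0.287929 → (0.4471, 1.0229).

(0.4471, 1.0229)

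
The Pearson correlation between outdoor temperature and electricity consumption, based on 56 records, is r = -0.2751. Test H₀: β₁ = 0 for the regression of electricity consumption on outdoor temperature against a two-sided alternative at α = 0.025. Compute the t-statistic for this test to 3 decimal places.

t = -2.103

t = r·√(n − 2)/√(1 − r²) = -0.2751·√54/√0.92432 = -2.103.
df = n − 2 = 54.
Two-sided p ≈ 0.0402, which is ≥ 0.025, so fail to reject H₀.
The data do not give significant evidence of a linear association between outdoor temperature and electricity consumption.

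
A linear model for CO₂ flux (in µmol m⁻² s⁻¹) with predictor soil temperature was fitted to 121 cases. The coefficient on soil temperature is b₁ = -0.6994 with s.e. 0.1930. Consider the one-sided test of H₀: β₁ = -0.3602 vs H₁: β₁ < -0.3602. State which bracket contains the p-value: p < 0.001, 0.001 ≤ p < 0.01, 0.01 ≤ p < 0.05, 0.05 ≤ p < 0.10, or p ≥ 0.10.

t = (-0.6994 − (-0.3602)) / 0.1930 = -1.758.
df = n − 2 = 121 − 2 = 119.
One-sided p = P(T_{119} < t) ≈ 0.0407.
So 0.01 ≤ p < 0.05.

0.01 ≤ p < 0.05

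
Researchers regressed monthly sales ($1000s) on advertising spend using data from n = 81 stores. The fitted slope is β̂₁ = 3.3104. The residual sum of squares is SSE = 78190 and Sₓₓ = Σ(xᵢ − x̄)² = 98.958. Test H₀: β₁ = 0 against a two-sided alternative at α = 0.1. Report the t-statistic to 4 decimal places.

t = 1.0468

MSE = SSE/(n − 2) = 78190/79 = 989.747.
SE(β̂₁) = √(MSE/Sₓₓ) = √(989.747/98.958) = 3.16254.
t = 3.3104 / 3.16254 = 1.0468.
df = n − 2 = 79.
Two-sided p ≈ 0.2984, which is ≥ 0.1, so fail to reject H₀.
The data do not give significant evidence of an association between advertising spend and monthly sales.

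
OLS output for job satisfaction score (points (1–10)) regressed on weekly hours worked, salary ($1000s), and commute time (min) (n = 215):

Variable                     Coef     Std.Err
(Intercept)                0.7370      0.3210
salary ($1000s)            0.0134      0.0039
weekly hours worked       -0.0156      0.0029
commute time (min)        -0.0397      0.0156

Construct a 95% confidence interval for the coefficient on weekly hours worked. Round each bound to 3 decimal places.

Read off: b = -0.0156, SE = 0.0029 for weekly hours worked.
df = n − k − 1 = 215 − 3 − 1 = 211.
t* = t_{0.025, 211} = 1.971271.
Margin = t* × SE = 1.971271 × 0.0029 = 0.00572.
CI: -0.0156 ± 0.00572 → (-0.021, -0.010).

(-0.021, -0.010)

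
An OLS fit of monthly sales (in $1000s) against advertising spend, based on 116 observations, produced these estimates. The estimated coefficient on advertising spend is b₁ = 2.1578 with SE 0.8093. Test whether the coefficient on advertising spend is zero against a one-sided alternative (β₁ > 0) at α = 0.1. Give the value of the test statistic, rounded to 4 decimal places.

H₀: β₁ = 0 vs H₁: β₁ > 0.
t = (b₁ − β₁⁰)/SE = 2.1578 / 0.8093 = 2.6663.
df = n − 2 = 116 − 2 = 114.
One-sided p ≈ 0.0044, which is < 0.1, so reject H₀.
There is evidence that the true slope on advertising spend is positive.

t = 2.6663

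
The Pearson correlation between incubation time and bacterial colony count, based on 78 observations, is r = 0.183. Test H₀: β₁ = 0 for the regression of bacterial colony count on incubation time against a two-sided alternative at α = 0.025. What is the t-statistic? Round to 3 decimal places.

t = 1.623

t = r·√(n − 2)/√(1 − r²) = 0.183·√76/√0.966511 = 1.623.
df = n − 2 = 76.
Two-sided p ≈ 0.1088, which is ≥ 0.025, so fail to reject H₀.
The data do not give significant evidence of a linear association between incubation time and bacterial colony count.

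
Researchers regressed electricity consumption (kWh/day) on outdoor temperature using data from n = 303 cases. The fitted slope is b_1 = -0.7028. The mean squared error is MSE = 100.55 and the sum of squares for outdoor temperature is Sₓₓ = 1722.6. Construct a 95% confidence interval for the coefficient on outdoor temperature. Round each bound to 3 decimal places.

(-1.178, -0.227)

SE(b_1) = √(MSE/Sₓₓ) = √(100.55/1722.6) = 0.241601.
df = n − 2 = 301.
t* = t_{0.025, 301} = 1.967877.
Margin = t* × SE = 1.967877 × 0.241601 = 0.47544.
CI: -0.7028 ± 0.47544 → (-1.178, -0.227).
With 95% confidence, each one-unit increase in outdoor temperature is associated with a change of between -1.178 and -0.227 kWh/day in electricity consumption.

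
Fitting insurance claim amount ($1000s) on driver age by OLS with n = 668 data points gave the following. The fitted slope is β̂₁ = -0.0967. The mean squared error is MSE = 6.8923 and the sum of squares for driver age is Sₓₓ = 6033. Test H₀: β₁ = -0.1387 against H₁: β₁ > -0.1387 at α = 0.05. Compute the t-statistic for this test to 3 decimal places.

t = 1.243

SE(β̂₁) = √(MSE/Sₓₓ) = √(6.8923/6033) = 0.0337999.
t = (-0.0967 − (-0.1387)) / 0.0337999 = 1.243.
df = n − 2 = 666.
One-sided p ≈ 0.1072, which is ≥ 0.05, so fail to reject H₀.
The data do not give significant evidence that the true slope on driver age exceeds -0.1387 $1000s per unit.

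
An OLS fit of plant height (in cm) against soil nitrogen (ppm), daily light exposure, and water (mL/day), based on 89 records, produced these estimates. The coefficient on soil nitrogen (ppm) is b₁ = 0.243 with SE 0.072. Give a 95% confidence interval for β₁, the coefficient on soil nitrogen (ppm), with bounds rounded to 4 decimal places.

df = n − k − 1 = 89 − 3 − 1 = 85.
t* = t_{0.025, 85} = 1.988268.
Margin = t* × SE = 1.988268 × 0.072 = 0.143155.
CI: 0.243 ± 0.143155 → (0.0998, 0.3862).
With 95% confidence, each one-unit increase in soil nitrogen (ppm) is associated with a change of between 0.0998 and 0.3862 cm in plant height, holding the other predictors fixed.

(0.0998, 0.3862)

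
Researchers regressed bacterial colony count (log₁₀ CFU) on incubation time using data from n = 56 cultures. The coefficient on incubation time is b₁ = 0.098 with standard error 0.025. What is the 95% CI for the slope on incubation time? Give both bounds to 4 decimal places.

df = n − 2 = 56 − 2 = 54.
t* = t_{0.025, 54} = 2.004879.
Margin = t* × SE = 2.004879 × 0.025 = 0.050122.
CI: 0.098 ± 0.050122 → (0.0479, 0.1481).
With 95% confidence, each one-unit increase in incubation time is associated with a change of between 0.0479 and 0.1481 log₁₀ CFU in bacterial colony count.

(0.0479, 0.1481)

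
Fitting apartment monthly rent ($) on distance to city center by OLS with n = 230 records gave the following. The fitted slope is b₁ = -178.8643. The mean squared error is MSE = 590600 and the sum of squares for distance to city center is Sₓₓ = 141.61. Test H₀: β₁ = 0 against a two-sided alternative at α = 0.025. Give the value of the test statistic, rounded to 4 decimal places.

t = -2.7696

SE(b₁) = √(MSE/Sₓₓ) = √(590600/141.61) = 64.5803.
t = -178.8643 / 64.5803 = -2.7696.
df = n − 2 = 228.
Two-sided p ≈ 0.0061, which is < 0.025, so reject H₀.
There is evidence that distance to city center is associated with apartment monthly rent.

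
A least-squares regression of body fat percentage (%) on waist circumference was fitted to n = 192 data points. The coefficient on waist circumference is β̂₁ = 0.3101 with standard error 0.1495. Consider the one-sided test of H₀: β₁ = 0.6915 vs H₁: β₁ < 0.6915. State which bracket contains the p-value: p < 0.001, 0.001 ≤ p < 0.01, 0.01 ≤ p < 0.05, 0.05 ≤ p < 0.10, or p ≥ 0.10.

t = (0.3101 − 0.6915) / 0.1495 = -2.551.
df = n − 2 = 192 − 2 = 190.
One-sided p = P(T_{190} < t) ≈ 0.0058.
So 0.001 ≤ p < 0.01.

0.001 ≤ p < 0.01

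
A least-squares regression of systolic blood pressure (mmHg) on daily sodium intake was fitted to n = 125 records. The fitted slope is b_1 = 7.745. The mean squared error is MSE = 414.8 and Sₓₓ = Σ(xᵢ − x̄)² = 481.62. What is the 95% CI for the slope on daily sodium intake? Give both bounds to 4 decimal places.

SE(b_1) = √(MSE/Sₓₓ) = √(414.8/481.62) = 0.928041.
df = n − 2 = 123.
t* = t_{0.025, 123} = 1.979439.
Margin = t* × SE = 1.979439 × 0.928041 = 1.837000.
CI: 7.745 ± 1.837000 → (5.9080, 9.5820).
With 95% confidence, each one-unit increase in daily sodium intake is associated with a change of between 5.9080 and 9.5820 mmHg in systolic blood pressure.

(5.9080, 9.5820)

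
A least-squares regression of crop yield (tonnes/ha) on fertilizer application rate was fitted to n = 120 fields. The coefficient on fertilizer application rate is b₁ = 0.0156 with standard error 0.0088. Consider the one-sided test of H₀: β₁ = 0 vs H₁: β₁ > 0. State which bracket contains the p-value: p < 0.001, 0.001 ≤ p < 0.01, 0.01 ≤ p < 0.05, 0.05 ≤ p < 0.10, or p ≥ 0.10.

t = 0.0156 / 0.0088 = 1.773.
df = n − 2 = 120 − 2 = 118.
One-sided p = P(T_{118} > t) ≈ 0.0394.
So 0.01 ≤ p < 0.05.

0.01 ≤ p < 0.05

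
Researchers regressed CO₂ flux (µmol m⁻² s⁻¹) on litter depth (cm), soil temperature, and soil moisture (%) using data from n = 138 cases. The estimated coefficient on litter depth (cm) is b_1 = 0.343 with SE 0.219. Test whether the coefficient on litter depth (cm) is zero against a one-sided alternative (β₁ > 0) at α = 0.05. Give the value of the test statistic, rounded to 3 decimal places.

t = 1.566

H₀: β₁ = 0 vs H₁: β₁ > 0.
t = (b_1 − β₁⁰)/SE = 0.343 / 0.219 = 1.566.
df = n − k − 1 = 138 − 3 − 1 = 134.
One-sided p ≈ 0.0598, which is ≥ 0.05, so fail to reject H₀.
The data do not give significant evidence that the true slope on litter depth (cm) is positive, holding the other predictors fixed.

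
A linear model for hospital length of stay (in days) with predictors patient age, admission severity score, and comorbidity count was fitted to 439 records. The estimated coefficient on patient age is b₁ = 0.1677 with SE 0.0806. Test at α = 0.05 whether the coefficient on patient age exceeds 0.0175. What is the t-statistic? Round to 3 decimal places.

H₀: β₁ = 0.0175 vs H₁: β₁ > 0.0175.
t = (b₁ − β₁⁰)/SE = (0.1677 − 0.0175) / 0.0806 = 1.864.
df = n − k − 1 = 439 − 3 − 1 = 435.
One-sided p ≈ 0.0315, which is < 0.05, so reject H₀.
There is evidence that the true slope on patient age exceeds 0.0175 days per unit, holding the other predictors fixed.

t = 1.864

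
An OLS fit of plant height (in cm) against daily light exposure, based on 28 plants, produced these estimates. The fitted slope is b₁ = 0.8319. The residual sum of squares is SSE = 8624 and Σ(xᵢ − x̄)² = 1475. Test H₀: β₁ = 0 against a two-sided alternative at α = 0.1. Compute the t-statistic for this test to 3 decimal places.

t = 1.754

MSE = SSE/(n − 2) = 8624/26 = 331.692.
SE(b₁) = √(MSE/Sₓₓ) = √(331.692/1475) = 0.474211.
t = 0.8319 / 0.474211 = 1.754.
df = n − 2 = 26.
Two-sided p ≈ 0.0912, which is < 0.1, so reject H₀.
There is evidence that daily light exposure is associated with plant height.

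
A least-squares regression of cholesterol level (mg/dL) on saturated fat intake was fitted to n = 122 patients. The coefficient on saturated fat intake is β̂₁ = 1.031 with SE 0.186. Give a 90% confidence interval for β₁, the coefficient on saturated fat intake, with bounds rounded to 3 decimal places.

(0.723, 1.339)

df = n − 2 = 122 − 2 = 120.
t* = t_{0.05, 120} = 1.657651.
Margin = t* × SE = 1.657651 × 0.186 = 0.30832.
CI: 1.031 ± 0.30832 → (0.723, 1.339).
With 90% confidence, each one-unit increase in saturated fat intake is associated with a change of between 0.723 and 1.339 mg/dL in cholesterol level.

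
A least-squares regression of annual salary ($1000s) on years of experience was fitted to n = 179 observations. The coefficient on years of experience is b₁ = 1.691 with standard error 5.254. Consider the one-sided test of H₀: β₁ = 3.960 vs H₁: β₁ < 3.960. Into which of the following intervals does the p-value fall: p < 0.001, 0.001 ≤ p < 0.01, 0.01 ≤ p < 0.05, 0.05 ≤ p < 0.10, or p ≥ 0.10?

t = (1.691 − 3.960) / 5.254 = -0.432.
df = n − 2 = 179 − 2 = 177.
One-sided p = P(T_{177} < t) ≈ 0.3332.
So p ≥ 0.10.

p ≥ 0.10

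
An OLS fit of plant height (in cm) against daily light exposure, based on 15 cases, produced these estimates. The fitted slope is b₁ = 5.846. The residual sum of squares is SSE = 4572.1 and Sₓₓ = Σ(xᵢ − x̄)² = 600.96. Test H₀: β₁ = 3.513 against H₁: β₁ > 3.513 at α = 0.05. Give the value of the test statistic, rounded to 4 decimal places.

t = 3.0497

MSE = SSE/(n − 2) = 4572.1/13 = 351.7.
SE(b₁) = √(MSE/Sₓₓ) = √(351.7/600.96) = 0.765003.
t = (5.846 − 3.513) / 0.765003 = 3.0497.
df = n − 2 = 13.
One-sided p ≈ 0.0047, which is < 0.05, so reject H₀.
There is evidence that the true slope on daily light exposure exceeds 3.513 cm per unit.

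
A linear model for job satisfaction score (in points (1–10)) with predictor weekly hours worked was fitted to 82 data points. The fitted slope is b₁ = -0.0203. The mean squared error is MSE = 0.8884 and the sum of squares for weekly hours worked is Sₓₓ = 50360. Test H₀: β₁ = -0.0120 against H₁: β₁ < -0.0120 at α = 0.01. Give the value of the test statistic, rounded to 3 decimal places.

t = -1.976

SE(b₁) = √(MSE/Sₓₓ) = √(0.8884/50360) = 0.00420012.
t = (-0.0203 − (-0.0120)) / 0.00420012 = -1.976.
df = n − 2 = 80.
One-sided p ≈ 0.0258, which is ≥ 0.01, so fail to reject H₀.
The data do not give significant evidence that the true slope on weekly hours worked is below -0.0120 points (1–10) per unit.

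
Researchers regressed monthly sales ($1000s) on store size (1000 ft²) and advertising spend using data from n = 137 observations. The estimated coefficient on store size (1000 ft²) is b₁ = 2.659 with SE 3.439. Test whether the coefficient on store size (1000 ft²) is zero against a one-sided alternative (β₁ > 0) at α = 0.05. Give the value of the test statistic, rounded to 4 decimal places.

H₀: β₁ = 0 vs H₁: β₁ > 0.
t = (b₁ − β₁⁰)/SE = 2.659 / 3.439 = 0.7732.
df = n − k − 1 = 137 − 2 − 1 = 134.
One-sided p ≈ 0.2204, which is ≥ 0.05, so fail to reject H₀.
The data do not give significant evidence that the true slope on store size (1000 ft²) is positive, holding the other predictors fixed.

t = 0.7732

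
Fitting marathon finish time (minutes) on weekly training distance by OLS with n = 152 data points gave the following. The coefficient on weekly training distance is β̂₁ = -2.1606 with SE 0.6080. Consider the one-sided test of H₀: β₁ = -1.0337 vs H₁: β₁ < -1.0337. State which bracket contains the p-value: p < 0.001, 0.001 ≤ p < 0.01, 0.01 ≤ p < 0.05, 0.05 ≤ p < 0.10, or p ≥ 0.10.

t = (-2.1606 − (-1.0337)) / 0.6080 = -1.853.
df = n − 2 = 152 − 2 = 150.
One-sided p = P(T_{150} < t) ≈ 0.0329.
So 0.01 ≤ p < 0.05.

0.01 ≤ p < 0.05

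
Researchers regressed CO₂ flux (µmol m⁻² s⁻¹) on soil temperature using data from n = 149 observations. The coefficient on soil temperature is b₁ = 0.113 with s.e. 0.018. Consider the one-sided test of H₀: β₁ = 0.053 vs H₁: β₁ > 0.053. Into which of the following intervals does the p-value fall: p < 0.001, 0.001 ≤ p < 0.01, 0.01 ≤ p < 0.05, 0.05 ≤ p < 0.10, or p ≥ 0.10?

p < 0.001

t = (0.113 − 0.053) / 0.018 = 3.333.
df = n − 2 = 149 − 2 = 147.
One-sided p = P(T_{147} > t) ≈ 0.0005.
So p < 0.001.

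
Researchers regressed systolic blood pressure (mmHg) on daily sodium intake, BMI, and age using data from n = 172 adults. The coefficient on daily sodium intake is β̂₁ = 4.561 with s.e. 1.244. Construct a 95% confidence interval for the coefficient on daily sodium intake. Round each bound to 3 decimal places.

df = n − k − 1 = 172 − 3 − 1 = 168.
t* = t_{0.025, 168} = 1.974185.
Margin = t* × SE = 1.974185 × 1.244 = 2.45589.
CI: 4.561 ± 2.45589 → (2.105, 7.017).
With 95% confidence, each one-unit increase in daily sodium intake is associated with a change of between 2.105 and 7.017 mmHg in systolic blood pressure, holding the other predictors fixed.

(2.105, 7.017)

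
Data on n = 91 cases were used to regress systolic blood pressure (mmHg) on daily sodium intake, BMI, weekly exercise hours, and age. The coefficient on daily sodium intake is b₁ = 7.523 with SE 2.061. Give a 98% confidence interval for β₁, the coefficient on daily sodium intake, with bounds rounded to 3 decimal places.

df = n − k − 1 = 91 − 4 − 1 = 86.
t* = t_{0.01, 86} = 2.370493.
Margin = t* × SE = 2.370493 × 2.061 = 4.88559.
CI: 7.523 ± 4.88559 → (2.637, 12.409).
With 98% confidence, each one-unit increase in daily sodium intake is associated with a change of between 2.637 and 12.409 mmHg in systolic blood pressure, holding the other predictors fixed.

(2.637, 12.409)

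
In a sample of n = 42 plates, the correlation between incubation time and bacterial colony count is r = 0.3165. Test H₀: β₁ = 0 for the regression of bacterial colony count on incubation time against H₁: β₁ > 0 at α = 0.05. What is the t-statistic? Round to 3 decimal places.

t = 2.110

t = r·√(n − 2)/√(1 − r²) = 0.3165·√40/√0.899828 = 2.110.
df = n − 2 = 40.
One-sided p ≈ 0.0206, which is < 0.05, so reject H₀.
There is evidence of a linear association between incubation time and bacterial colony count.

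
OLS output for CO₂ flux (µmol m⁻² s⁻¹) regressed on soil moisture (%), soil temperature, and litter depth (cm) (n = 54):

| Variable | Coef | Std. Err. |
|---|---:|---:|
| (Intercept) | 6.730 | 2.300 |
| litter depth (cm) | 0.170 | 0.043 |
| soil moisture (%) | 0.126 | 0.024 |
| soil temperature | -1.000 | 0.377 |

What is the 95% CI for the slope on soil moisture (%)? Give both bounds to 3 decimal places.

(0.078, 0.174)

Read off: b = 0.126, SE = 0.024 for soil moisture (%).
df = n − k − 1 = 54 − 3 − 1 = 50.
t* = t_{0.025, 50} = 2.008559.
Margin = t* × SE = 2.008559 × 0.024 = 0.04821.
CI: 0.126 ± 0.04821 → (0.078, 0.174).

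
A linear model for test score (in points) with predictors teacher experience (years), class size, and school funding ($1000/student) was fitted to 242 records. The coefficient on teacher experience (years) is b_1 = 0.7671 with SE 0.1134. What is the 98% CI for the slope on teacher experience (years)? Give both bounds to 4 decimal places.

df = n − k − 1 = 242 − 3 − 1 = 238.
t* = t_{0.01, 238} = 2.342118.
Margin = t* × SE = 2.342118 × 0.1134 = 0.265596.
CI: 0.7671 ± 0.265596 → (0.5015, 1.0327).
With 98% confidence, each one-unit increase in teacher experience (years) is associated with a change of between 0.5015 and 1.0327 points in test score, holding the other predictors fixed.

(0.5015, 1.0327)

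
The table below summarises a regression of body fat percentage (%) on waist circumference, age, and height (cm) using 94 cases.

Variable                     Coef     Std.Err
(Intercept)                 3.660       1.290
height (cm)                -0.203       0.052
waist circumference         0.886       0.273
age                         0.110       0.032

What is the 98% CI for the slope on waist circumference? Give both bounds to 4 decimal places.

Read off: b = 0.886, SE = 0.273 for waist circumference.
df = n − k − 1 = 94 − 3 − 1 = 90.
t* = t_{0.01, 90} = 2.368497.
Margin = t* × SE = 2.368497 × 0.273 = 0.646600.
CI: 0.886 ± 0.646600 → (0.2394, 1.5326).

(0.2394, 1.5326)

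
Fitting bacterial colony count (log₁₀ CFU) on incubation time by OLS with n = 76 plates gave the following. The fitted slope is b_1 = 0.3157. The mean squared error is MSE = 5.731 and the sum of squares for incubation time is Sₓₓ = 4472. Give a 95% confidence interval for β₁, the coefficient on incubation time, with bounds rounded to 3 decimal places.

(0.244, 0.387)

SE(b_1) = √(MSE/Sₓₓ) = √(5.731/4472) = 0.0357985.
df = n − 2 = 74.
t* = t_{0.025, 74} = 1.992543.
Margin = t* × SE = 1.992543 × 0.0357985 = 0.07133.
CI: 0.3157 ± 0.07133 → (0.244, 0.387).
With 95% confidence, each one-unit increase in incubation time is associated with a change of between 0.244 and 0.387 log₁₀ CFU in bacterial colony count.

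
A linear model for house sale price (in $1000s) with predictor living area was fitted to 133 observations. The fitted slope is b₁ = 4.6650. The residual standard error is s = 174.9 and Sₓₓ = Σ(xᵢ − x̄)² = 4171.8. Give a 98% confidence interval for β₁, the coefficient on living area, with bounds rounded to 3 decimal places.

(-1.712, 11.042)

SE(b₁) = s/√Sₓₓ = 174.9/√4171.8 = 2.70787.
df = n − 2 = 131.
t* = t_{0.01, 131} = 2.35515.
Margin = t* × SE = 2.35515 × 2.70787 = 6.37744.
CI: 4.6650 ± 6.37744 → (-1.712, 11.042).
With 98% confidence, each one-unit increase in living area is associated with a change of between -1.712 and 11.042 $1000s in house sale price.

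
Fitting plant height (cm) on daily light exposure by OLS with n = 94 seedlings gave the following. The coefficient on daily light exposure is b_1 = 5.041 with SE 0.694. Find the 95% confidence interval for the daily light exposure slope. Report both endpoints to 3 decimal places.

(3.663, 6.419)

df = n − 2 = 94 − 2 = 92.
t* = t_{0.025, 92} = 1.986086.
Margin = t* × SE = 1.986086 × 0.694 = 1.37834.
CI: 5.041 ± 1.37834 → (3.663, 6.419).
With 95% confidence, each one-unit increase in daily light exposure is associated with a change of between 3.663 and 6.419 cm in plant height.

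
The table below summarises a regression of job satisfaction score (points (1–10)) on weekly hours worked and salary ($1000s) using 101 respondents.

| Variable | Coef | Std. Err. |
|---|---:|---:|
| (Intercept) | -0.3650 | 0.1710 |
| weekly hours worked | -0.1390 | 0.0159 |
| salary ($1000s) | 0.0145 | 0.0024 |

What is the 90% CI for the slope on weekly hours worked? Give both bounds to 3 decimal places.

(-0.165, -0.113)

Read off: b = -0.1390, SE = 0.0159 for weekly hours worked.
df = n − k − 1 = 101 − 2 − 1 = 98.
t* = t_{0.05, 98} = 1.660551.
Margin = t* × SE = 1.660551 × 0.0159 = 0.02640.
CI: -0.1390 ± 0.02640 → (-0.165, -0.113).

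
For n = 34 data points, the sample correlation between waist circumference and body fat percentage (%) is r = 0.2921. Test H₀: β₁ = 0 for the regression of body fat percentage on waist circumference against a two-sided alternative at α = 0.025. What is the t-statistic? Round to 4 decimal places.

t = r·√(n − 2)/√(1 − r²) = 0.2921·√32/√0.914678 = 1.7277.
df = n − 2 = 32.
Two-sided p ≈ 0.0937, which is ≥ 0.025, so fail to reject H₀.
The data do not give significant evidence of a linear association between waist circumference and body fat percentage.

t = 1.7277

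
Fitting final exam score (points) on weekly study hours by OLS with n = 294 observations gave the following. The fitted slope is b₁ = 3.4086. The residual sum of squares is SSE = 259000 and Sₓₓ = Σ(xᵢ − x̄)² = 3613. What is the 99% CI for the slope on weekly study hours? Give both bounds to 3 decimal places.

(2.124, 4.693)

MSE = SSE/(n − 2) = 259000/292 = 886.986.
SE(b₁) = √(MSE/Sₓₓ) = √(886.986/3613) = 0.495478.
df = n − 2 = 292.
t* = t_{0.005, 292} = 2.592771.
Margin = t* × SE = 2.592771 × 0.495478 = 1.28466.
CI: 3.4086 ± 1.28466 → (2.124, 4.693).
With 99% confidence, each one-unit increase in weekly study hours is associated with a change of between 2.124 and 4.693 points in final exam score.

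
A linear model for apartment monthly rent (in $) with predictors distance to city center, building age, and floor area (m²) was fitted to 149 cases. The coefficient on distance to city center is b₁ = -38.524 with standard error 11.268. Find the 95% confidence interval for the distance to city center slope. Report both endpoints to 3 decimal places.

df = n − k − 1 = 149 − 3 − 1 = 145.
t* = t_{0.025, 145} = 1.97646.
Margin = t* × SE = 1.97646 × 11.268 = 22.27075.
CI: -38.524 ± 22.27075 → (-60.795, -16.253).
With 95% confidence, each one-unit increase in distance to city center is associated with a change of between -60.795 and -16.253 $ in apartment monthly rent, holding the other predictors fixed.

(-60.795, -16.253)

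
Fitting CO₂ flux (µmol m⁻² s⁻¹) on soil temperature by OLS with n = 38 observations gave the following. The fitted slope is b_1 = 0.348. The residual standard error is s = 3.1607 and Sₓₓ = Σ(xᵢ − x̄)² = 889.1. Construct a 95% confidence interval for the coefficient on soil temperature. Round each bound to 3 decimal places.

(0.133, 0.563)

SE(b_1) = s/√Sₓₓ = 3.1607/√889.1 = 0.106001.
df = n − 2 = 36.
t* = t_{0.025, 36} = 2.028094.
Margin = t* × SE = 2.028094 × 0.106001 = 0.21498.
CI: 0.348 ± 0.21498 → (0.133, 0.563).
With 95% confidence, each one-unit increase in soil temperature is associated with a change of between 0.133 and 0.563 µmol m⁻² s⁻¹ in CO₂ flux.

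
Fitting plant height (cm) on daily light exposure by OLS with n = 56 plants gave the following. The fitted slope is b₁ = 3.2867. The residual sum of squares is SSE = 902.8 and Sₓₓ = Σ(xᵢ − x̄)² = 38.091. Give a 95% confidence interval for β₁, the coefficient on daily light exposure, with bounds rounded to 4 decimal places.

(1.9585, 4.6149)

MSE = SSE/(n − 2) = 902.8/54 = 16.7185.
SE(b₁) = √(MSE/Sₓₓ) = √(16.7185/38.091) = 0.662503.
df = n − 2 = 54.
t* = t_{0.025, 54} = 2.004879.
Margin = t* × SE = 2.004879 × 0.662503 = 1.328238.
CI: 3.2867 ± 1.328238 → (1.9585, 4.6149).
With 95% confidence, each one-unit increase in daily light exposure is associated with a change of between 1.9585 and 4.6149 cm in plant height.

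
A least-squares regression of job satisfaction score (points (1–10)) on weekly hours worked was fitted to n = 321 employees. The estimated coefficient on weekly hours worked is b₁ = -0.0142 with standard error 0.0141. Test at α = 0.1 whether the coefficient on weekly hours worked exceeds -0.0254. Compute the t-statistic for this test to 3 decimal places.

t = 0.794

H₀: β₁ = -0.0254 vs H₁: β₁ > -0.0254.
t = (b₁ − β₁⁰)/SE = (-0.0142 − (-0.0254)) / 0.0141 = 0.794.
df = n − 2 = 321 − 2 = 319.
One-sided p ≈ 0.2138, which is ≥ 0.1, so fail to reject H₀.
The data do not give significant evidence that the true slope on weekly hours worked exceeds -0.0254 points (1–10) per unit.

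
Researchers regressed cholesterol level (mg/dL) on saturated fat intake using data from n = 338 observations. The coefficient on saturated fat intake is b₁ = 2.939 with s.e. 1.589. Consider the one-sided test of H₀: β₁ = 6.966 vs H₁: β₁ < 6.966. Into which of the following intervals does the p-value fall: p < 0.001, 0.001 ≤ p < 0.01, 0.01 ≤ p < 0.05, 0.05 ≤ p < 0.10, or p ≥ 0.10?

t = (2.939 − 6.966) / 1.589 = -2.534.
df = n − 2 = 338 − 2 = 336.
One-sided p = P(T_{336} < t) ≈ 0.0059.
So 0.001 ≤ p < 0.01.

0.001 ≤ p < 0.01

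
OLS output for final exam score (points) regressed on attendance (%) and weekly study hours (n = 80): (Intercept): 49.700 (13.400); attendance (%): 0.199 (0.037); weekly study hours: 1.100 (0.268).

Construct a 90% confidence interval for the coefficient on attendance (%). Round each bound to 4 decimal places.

(0.1374, 0.2606)

Read off: b = 0.199, SE = 0.037 for attendance (%).
df = n − k − 1 = 80 − 2 − 1 = 77.
t* = t_{0.05, 77} = 1.664885.
Margin = t* × SE = 1.664885 × 0.037 = 0.061601.
CI: 0.199 ± 0.061601 → (0.1374, 0.2606).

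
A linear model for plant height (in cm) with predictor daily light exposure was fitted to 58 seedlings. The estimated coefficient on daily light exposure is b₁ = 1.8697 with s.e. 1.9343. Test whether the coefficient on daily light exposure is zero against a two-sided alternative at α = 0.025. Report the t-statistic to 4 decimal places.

t = 0.9666

H₀: β₁ = 0 vs H₁: β₁ ≠ 0.
t = (b₁ − β₁⁰)/SE = 1.8697 / 1.9343 = 0.9666.
df = n − 2 = 58 − 2 = 56.
Two-sided p ≈ 0.3379, which is ≥ 0.025, so fail to reject H₀.
The data do not give significant evidence of an association between daily light exposure and plant height.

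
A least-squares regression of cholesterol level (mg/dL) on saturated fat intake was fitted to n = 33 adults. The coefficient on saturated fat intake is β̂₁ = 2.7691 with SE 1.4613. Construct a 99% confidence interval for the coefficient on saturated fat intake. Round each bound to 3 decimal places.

df = n − 2 = 33 − 2 = 31.
t* = t_{0.005, 31} = 2.744042.
Margin = t* × SE = 2.744042 × 1.4613 = 4.00987.
CI: 2.7691 ± 4.00987 → (-1.241, 6.779).
With 99% confidence, each one-unit increase in saturated fat intake is associated with a change of between -1.241 and 6.779 mg/dL in cholesterol level.

(-1.241, 6.779)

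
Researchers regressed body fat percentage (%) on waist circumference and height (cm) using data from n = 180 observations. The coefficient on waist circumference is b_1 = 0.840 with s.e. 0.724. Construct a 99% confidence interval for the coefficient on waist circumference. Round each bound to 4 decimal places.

(-1.0452, 2.7252)

df = n − k − 1 = 180 − 2 − 1 = 177.
t* = t_{0.005, 177} = 2.603891.
Margin = t* × SE = 2.603891 × 0.724 = 1.885217.
CI: 0.840 ± 1.885217 → (-1.0452, 2.7252).
With 99% confidence, each one-unit increase in waist circumference is associated with a change of between -1.0452 and 2.7252 % in body fat percentage, holding the other predictors fixed.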